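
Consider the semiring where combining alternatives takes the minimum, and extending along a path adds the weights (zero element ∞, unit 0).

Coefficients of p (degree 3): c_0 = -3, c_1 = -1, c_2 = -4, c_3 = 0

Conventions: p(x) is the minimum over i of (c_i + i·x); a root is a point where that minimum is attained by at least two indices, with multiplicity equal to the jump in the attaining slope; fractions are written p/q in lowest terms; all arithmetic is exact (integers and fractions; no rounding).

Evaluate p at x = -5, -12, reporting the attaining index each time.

p(-5) = min(-3+0·(-5)=-3, -1+1·(-5)=-6, -4+2·(-5)=-14, 0+3·(-5)=-15) = -15 (attained by i=3)
p(-12) = min(-3+0·(-12)=-3, -1+1·(-12)=-13, -4+2·(-12)=-28, 0+3·(-12)=-36) = -36 (attained by i=3)
Answer: p(-5) = -15; p(-12) = -36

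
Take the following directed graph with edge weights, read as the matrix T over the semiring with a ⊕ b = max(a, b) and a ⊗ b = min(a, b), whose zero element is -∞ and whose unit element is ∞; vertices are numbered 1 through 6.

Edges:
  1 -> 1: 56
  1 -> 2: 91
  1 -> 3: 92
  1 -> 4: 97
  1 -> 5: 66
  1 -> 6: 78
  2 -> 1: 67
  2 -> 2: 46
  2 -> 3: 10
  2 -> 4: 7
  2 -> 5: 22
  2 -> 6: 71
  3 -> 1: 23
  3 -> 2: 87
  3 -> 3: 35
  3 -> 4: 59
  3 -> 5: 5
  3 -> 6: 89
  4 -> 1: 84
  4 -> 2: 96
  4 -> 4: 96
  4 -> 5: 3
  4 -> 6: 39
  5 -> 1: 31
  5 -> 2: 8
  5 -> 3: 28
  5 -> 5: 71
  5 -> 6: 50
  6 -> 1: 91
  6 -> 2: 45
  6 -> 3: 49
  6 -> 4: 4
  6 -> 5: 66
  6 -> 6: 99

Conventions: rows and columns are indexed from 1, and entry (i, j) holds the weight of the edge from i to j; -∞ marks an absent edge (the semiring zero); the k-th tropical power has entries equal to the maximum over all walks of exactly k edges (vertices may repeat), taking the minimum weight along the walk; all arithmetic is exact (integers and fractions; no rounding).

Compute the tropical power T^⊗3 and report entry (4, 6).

T^⊗2:
  [84, 96, 56, 96, 66, 89]
  [71, 67, 67, 67, 66, 71]
  [89, 59, 49, 59, 66, 89]
  [84, 96, 84, 96, 66, 78]
  [50, 45, 49, 31, 71, 50]
  [91, 91, 91, 91, 66, 99]
T^⊗3:
  [89, 96, 84, 96, 66, 89]
  [71, 71, 71, 71, 66, 71]
  [89, 89, 89, 89, 66, 89]
  [84, 96, 84, 96, 66, 84]
  [50, 50, 50, 50, 71, 50]
  [91, 91, 91, 91, 66, 99]
Key observation: the optimum is the walk 4->1->3->6, with weight 84 min 92 min 89 = 84.
Optimal value attained by: walk 4->1->3->6.
Answer: (T^⊗3)[4][6] = 84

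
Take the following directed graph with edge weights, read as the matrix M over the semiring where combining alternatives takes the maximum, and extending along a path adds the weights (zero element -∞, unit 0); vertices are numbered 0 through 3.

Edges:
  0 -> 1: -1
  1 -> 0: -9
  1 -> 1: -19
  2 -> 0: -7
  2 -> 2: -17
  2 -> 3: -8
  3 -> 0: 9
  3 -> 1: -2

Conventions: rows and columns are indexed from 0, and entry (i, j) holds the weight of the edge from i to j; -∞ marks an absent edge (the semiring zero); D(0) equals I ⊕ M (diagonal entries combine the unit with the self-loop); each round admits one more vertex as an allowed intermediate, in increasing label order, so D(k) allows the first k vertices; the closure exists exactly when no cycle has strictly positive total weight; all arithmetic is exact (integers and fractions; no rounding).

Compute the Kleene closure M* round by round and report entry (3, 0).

D(0):
  [0, -1, -∞, -∞]
  [-9, 0, -∞, -∞]
  [-7, -∞, 0, -8]
  [9, -2, -∞, 0]
D(1):
  [0, -1, -∞, -∞]
  [-9, 0, -∞, -∞]
  [-7, -8, 0, -8]
  [9, 8, -∞, 0]
D(2):
  [0, -1, -∞, -∞]
  [-9, 0, -∞, -∞]
  [-7, -8, 0, -8]
  [9, 8, -∞, 0]
D(3):
  [0, -1, -∞, -∞]
  [-9, 0, -∞, -∞]
  [-7, -8, 0, -8]
  [9, 8, -∞, 0]
D(4):
  [0, -1, -∞, -∞]
  [-9, 0, -∞, -∞]
  [1, 0, 0, -8]
  [9, 8, -∞, 0]
Answer: M*[3][0] = 9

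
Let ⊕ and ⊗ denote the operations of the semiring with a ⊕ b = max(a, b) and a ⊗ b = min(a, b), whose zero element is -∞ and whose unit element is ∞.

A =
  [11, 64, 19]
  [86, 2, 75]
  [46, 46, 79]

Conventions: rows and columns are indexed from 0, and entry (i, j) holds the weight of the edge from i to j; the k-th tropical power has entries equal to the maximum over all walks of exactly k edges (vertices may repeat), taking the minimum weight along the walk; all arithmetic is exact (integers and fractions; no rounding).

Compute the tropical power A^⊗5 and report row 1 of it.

A^⊗2:
  [64, 19, 64]
  [46, 64, 75]
  [46, 46, 79]
A^⊗3:
  [46, 64, 64]
  [64, 46, 75]
  [46, 46, 79]
A^⊗4:
  [64, 46, 64]
  [46, 64, 75]
  [46, 46, 79]
A^⊗5:
  [46, 64, 64]
  [64, 46, 75]
  [46, 46, 79]
Answer: row 1 of A^⊗5 = [64, 46, 75]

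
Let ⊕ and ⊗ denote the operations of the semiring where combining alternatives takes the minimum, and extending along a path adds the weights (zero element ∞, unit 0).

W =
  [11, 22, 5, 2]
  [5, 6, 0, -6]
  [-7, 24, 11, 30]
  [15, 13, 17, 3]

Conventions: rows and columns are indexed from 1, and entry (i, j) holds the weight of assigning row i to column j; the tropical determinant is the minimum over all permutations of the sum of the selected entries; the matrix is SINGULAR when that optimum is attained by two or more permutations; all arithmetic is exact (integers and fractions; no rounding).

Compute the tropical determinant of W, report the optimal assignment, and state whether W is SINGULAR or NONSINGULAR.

σ = (1, 2, 3, 4): 11 + 6 + 11 + 3 = 31
σ = (1, 2, 4, 3): 11 + 6 + 30 + 17 = 64
σ = (1, 3, 2, 4): 11 + 0 + 24 + 3 = 38
σ = (1, 3, 4, 2): 11 + 0 + 30 + 13 = 54
σ = (1, 4, 2, 3): 11 + (-6) + 24 + 17 = 46
σ = (1, 4, 3, 2): 11 + (-6) + 11 + 13 = 29
σ = (2, 1, 3, 4): 22 + 5 + 11 + 3 = 41
σ = (2, 1, 4, 3): 22 + 5 + 30 + 17 = 74
σ = (2, 3, 1, 4): 22 + 0 + (-7) + 3 = 18
σ = (2, 3, 4, 1): 22 + 0 + 30 + 15 = 67
σ = (2, 4, 1, 3): 22 + (-6) + (-7) + 17 = 26
σ = (2, 4, 3, 1): 22 + (-6) + 11 + 15 = 42
σ = (3, 1, 2, 4): 5 + 5 + 24 + 3 = 37
σ = (3, 1, 4, 2): 5 + 5 + 30 + 13 = 53
σ = (3, 2, 1, 4): 5 + 6 + (-7) + 3 = 7
σ = (3, 2, 4, 1): 5 + 6 + 30 + 15 = 56
σ = (3, 4, 1, 2): 5 + (-6) + (-7) + 13 = 5
σ = (3, 4, 2, 1): 5 + (-6) + 24 + 15 = 38
σ = (4, 1, 2, 3): 2 + 5 + 24 + 17 = 48
σ = (4, 1, 3, 2): 2 + 5 + 11 + 13 = 31
σ = (4, 2, 1, 3): 2 + 6 + (-7) + 17 = 18
σ = (4, 2, 3, 1): 2 + 6 + 11 + 15 = 34
σ = (4, 3, 1, 2): 2 + 0 + (-7) + 13 = 8
σ = (4, 3, 2, 1): 2 + 0 + 24 + 15 = 41
Optimal value attained by: σ = (3, 4, 1, 2).
Answer: det⊕(W) = 5; verdict: NONSINGULAR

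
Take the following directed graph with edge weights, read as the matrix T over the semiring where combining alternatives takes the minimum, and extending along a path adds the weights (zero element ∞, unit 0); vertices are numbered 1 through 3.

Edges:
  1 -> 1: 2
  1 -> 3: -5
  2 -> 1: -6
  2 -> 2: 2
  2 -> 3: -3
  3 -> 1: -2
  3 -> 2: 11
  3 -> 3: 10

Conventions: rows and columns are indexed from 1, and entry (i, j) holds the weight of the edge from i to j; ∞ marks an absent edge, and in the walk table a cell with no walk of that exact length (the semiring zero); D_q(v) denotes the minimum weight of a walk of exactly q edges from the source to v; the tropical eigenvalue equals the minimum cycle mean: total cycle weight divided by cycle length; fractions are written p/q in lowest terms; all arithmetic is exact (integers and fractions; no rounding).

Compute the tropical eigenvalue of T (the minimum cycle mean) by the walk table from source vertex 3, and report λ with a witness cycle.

q=0: [∞, ∞, 0]
q=1: [-2, 11, 10]
q=2: [0, 13, -7]
q=3: [-9, 4, -5]
Optimal cycle mean attained by: cycle 1->3->1, total (-5) + (-2), length 2.
Answer: λ = -7/2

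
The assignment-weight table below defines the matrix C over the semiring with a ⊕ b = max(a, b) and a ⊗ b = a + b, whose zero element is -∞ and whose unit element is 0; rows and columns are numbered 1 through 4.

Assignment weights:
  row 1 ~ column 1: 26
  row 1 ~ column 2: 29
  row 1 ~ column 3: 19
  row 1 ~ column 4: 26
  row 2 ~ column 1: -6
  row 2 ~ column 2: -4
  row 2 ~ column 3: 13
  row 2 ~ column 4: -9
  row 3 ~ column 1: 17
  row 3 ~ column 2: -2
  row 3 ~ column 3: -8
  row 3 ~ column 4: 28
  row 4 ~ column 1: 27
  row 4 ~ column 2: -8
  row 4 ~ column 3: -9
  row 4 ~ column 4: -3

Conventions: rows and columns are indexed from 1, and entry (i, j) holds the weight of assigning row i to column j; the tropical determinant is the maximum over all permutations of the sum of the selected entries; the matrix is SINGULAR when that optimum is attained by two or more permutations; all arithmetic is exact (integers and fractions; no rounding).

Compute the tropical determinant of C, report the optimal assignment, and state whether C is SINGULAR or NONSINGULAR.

σ = (1, 2, 3, 4): 26 + (-4) + (-8) + (-3) = 11
σ = (1, 2, 4, 3): 26 + (-4) + 28 + (-9) = 41
σ = (1, 3, 2, 4): 26 + 13 + (-2) + (-3) = 34
σ = (1, 3, 4, 2): 26 + 13 + 28 + (-8) = 59
σ = (1, 4, 2, 3): 26 + (-9) + (-2) + (-9) = 6
σ = (1, 4, 3, 2): 26 + (-9) + (-8) + (-8) = 1
σ = (2, 1, 3, 4): 29 + (-6) + (-8) + (-3) = 12
σ = (2, 1, 4, 3): 29 + (-6) + 28 + (-9) = 42
σ = (2, 3, 1, 4): 29 + 13 + 17 + (-3) = 56
σ = (2, 3, 4, 1): 29 + 13 + 28 + 27 = 97
σ = (2, 4, 1, 3): 29 + (-9) + 17 + (-9) = 28
σ = (2, 4, 3, 1): 29 + (-9) + (-8) + 27 = 39
σ = (3, 1, 2, 4): 19 + (-6) + (-2) + (-3) = 8
σ = (3, 1, 4, 2): 19 + (-6) + 28 + (-8) = 33
σ = (3, 2, 1, 4): 19 + (-4) + 17 + (-3) = 29
σ = (3, 2, 4, 1): 19 + (-4) + 28 + 27 = 70
σ = (3, 4, 1, 2): 19 + (-9) + 17 + (-8) = 19
σ = (3, 4, 2, 1): 19 + (-9) + (-2) + 27 = 35
σ = (4, 1, 2, 3): 26 + (-6) + (-2) + (-9) = 9
σ = (4, 1, 3, 2): 26 + (-6) + (-8) + (-8) = 4
σ = (4, 2, 1, 3): 26 + (-4) + 17 + (-9) = 30
σ = (4, 2, 3, 1): 26 + (-4) + (-8) + 27 = 41
σ = (4, 3, 1, 2): 26 + 13 + 17 + (-8) = 48
σ = (4, 3, 2, 1): 26 + 13 + (-2) + 27 = 64
Optimal value attained by: σ = (2, 3, 4, 1).
Answer: det⊕(C) = 97; verdict: NONSINGULAR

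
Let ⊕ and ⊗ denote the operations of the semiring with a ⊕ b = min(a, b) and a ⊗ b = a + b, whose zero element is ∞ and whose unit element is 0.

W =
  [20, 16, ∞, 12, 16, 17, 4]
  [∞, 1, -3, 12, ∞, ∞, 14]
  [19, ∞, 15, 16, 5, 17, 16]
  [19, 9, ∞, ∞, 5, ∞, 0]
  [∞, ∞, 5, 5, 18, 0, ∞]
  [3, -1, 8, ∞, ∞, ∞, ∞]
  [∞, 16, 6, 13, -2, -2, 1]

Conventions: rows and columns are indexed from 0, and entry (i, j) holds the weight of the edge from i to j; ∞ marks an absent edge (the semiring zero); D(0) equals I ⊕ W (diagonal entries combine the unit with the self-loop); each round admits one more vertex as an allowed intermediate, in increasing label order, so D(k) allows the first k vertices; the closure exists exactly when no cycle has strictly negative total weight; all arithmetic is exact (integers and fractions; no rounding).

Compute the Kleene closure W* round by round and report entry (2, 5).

D(0):
  [0, 16, ∞, 12, 16, 17, 4]
  [∞, 0, -3, 12, ∞, ∞, 14]
  [19, ∞, 0, 16, 5, 17, 16]
  [19, 9, ∞, 0, 5, ∞, 0]
  [∞, ∞, 5, 5, 0, 0, ∞]
  [3, -1, 8, ∞, ∞, 0, ∞]
  [∞, 16, 6, 13, -2, -2, 0]
D(1):
  [0, 16, ∞, 12, 16, 17, 4]
  [∞, 0, -3, 12, ∞, ∞, 14]
  [19, 35, 0, 16, 5, 17, 16]
  [19, 9, ∞, 0, 5, 36, 0]
  [∞, ∞, 5, 5, 0, 0, ∞]
  [3, -1, 8, 15, 19, 0, 7]
  [∞, 16, 6, 13, -2, -2, 0]
D(2):
  [0, 16, 13, 12, 16, 17, 4]
  [∞, 0, -3, 12, ∞, ∞, 14]
  [19, 35, 0, 16, 5, 17, 16]
  [19, 9, 6, 0, 5, 36, 0]
  [∞, ∞, 5, 5, 0, 0, ∞]
  [3, -1, -4, 11, 19, 0, 7]
  [∞, 16, 6, 13, -2, -2, 0]
D(3):
  [0, 16, 13, 12, 16, 17, 4]
  [16, 0, -3, 12, 2, 14, 13]
  [19, 35, 0, 16, 5, 17, 16]
  [19, 9, 6, 0, 5, 23, 0]
  [24, 40, 5, 5, 0, 0, 21]
  [3, -1, -4, 11, 1, 0, 7]
  [25, 16, 6, 13, -2, -2, 0]
D(4):
  [0, 16, 13, 12, 16, 17, 4]
  [16, 0, -3, 12, 2, 14, 12]
  [19, 25, 0, 16, 5, 17, 16]
  [19, 9, 6, 0, 5, 23, 0]
  [24, 14, 5, 5, 0, 0, 5]
  [3, -1, -4, 11, 1, 0, 7]
  [25, 16, 6, 13, -2, -2, 0]
D(5):
  [0, 16, 13, 12, 16, 16, 4]
  [16, 0, -3, 7, 2, 2, 7]
  [19, 19, 0, 10, 5, 5, 10]
  [19, 9, 6, 0, 5, 5, 0]
  [24, 14, 5, 5, 0, 0, 5]
  [3, -1, -4, 6, 1, 0, 6]
  [22, 12, 3, 3, -2, -2, 0]
D(6):
  [0, 15, 12, 12, 16, 16, 4]
  [5, 0, -3, 7, 2, 2, 7]
  [8, 4, 0, 10, 5, 5, 10]
  [8, 4, 1, 0, 5, 5, 0]
  [3, -1, -4, 5, 0, 0, 5]
  [3, -1, -4, 6, 1, 0, 6]
  [1, -3, -6, 3, -2, -2, 0]
D(7):
  [0, 1, -2, 7, 2, 2, 4]
  [5, 0, -3, 7, 2, 2, 7]
  [8, 4, 0, 10, 5, 5, 10]
  [1, -3, -6, 0, -2, -2, 0]
  [3, -1, -4, 5, 0, 0, 5]
  [3, -1, -4, 6, 1, 0, 6]
  [1, -3, -6, 3, -2, -2, 0]
Answer: W*[2][5] = 5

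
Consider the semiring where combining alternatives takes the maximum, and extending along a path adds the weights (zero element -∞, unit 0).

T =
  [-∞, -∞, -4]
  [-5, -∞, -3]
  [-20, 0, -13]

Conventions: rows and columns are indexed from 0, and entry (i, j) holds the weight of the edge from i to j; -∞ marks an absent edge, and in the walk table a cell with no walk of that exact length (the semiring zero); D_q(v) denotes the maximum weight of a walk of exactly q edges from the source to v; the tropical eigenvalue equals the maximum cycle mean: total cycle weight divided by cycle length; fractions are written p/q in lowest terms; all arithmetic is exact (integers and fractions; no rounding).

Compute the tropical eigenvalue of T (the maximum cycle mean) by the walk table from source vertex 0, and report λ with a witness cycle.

q=0: [0, -∞, -∞]
q=1: [-∞, -∞, -4]
q=2: [-24, -4, -17]
q=3: [-9, -17, -7]
Optimal cycle mean attained by: cycle 1->2->1, total (-3) + 0, length 2.
Answer: λ = -3/2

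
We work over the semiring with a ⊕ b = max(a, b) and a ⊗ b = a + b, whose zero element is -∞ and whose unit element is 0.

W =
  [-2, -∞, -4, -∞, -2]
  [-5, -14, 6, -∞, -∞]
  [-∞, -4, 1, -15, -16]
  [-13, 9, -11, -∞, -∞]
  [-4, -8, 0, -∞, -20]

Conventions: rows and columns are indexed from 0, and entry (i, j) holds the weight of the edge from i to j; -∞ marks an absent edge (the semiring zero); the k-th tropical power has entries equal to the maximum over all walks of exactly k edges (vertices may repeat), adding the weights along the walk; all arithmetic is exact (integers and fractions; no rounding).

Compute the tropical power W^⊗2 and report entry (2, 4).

W^⊗2:
  [-4, -8, -2, -19, -4]
  [-7, 2, 7, -9, -7]
  [-9, -3, 2, -14, -15]
  [4, -5, 15, -26, -15]
  [-6, -4, 1, -15, -6]
Key observation: the optimum is the walk 2->2->4, with weight 1 + (-16) = -15.
Optimal value attained by: walk 2->2->4.
Answer: (W^⊗2)[2][4] = -15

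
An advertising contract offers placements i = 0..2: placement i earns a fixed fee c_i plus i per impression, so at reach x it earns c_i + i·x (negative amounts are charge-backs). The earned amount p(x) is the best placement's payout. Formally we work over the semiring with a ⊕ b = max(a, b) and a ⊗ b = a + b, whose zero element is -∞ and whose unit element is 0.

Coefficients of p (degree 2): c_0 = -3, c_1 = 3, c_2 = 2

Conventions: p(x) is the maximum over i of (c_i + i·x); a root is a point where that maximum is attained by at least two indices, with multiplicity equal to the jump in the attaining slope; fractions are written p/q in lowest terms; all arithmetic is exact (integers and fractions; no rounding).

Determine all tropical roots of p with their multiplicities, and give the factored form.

hull edge (i=0, c=-3) to (i=1, c=3): slope 6, span 1
hull edge (i=1, c=3) to (i=2, c=2): slope -1, span 1
Factored form: p(x) = 2 ⊗ (x ⊕ (-6)) ⊗ (x ⊕ 1)
Answer: roots = -6 (mult 1), 1 (mult 1)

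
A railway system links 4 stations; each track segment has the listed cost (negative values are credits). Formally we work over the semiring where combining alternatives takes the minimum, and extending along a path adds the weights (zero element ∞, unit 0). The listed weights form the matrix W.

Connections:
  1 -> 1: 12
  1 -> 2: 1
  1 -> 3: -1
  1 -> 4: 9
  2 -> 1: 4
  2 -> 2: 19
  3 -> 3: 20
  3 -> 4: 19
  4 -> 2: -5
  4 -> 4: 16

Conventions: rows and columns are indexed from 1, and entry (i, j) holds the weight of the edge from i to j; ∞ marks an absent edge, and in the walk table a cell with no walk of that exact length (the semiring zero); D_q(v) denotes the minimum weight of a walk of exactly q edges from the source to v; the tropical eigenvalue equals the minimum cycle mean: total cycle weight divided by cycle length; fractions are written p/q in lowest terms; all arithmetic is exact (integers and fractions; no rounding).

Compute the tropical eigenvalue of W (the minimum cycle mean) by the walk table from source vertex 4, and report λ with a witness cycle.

q=0: [∞, ∞, ∞, 0]
q=1: [∞, -5, ∞, 16]
q=2: [-1, 11, ∞, 32]
q=3: [11, 0, -2, 8]
q=4: [4, 3, 10, 17]
Optimal cycle mean attained by: cycle 1->2->1, total 1 + 4, length 2.
Answer: λ = 5/2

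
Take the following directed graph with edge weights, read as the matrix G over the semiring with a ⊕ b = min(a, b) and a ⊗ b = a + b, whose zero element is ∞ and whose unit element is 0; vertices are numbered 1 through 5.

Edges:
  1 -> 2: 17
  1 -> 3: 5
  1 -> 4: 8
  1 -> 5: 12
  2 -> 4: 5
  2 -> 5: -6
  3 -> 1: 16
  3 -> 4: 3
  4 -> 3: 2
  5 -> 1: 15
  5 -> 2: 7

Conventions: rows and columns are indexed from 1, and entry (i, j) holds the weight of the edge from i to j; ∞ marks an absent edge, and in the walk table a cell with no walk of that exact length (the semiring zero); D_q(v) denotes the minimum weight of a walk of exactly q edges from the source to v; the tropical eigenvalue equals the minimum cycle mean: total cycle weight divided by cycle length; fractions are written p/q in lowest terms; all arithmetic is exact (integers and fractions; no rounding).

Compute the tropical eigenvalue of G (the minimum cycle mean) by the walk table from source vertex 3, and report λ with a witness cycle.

q=0: [∞, ∞, 0, ∞, ∞]
q=1: [16, ∞, ∞, 3, ∞]
q=2: [∞, 33, 5, 24, 28]
q=3: [21, 35, 26, 8, 27]
q=4: [42, 34, 10, 29, 29]
q=5: [26, 36, 31, 13, 28]
Optimal cycle mean attained by: cycle 2->5->2, total (-6) + 7, length 2.
Answer: λ = 1/2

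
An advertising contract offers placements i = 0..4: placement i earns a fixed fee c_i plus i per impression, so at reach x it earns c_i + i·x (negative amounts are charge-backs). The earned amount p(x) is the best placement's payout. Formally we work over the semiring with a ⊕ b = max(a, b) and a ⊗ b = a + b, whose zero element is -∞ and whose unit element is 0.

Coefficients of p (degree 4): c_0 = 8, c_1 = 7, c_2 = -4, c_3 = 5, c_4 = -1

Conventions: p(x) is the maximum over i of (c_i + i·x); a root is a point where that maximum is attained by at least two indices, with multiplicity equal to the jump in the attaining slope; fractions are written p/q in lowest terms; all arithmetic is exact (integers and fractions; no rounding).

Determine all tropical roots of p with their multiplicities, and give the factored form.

hull edge (i=0, c=8) to (i=3, c=5): slope -1, span 3
hull edge (i=3, c=5) to (i=4, c=-1): slope -6, span 1
Factored form: p(x) = -1 ⊗ (x ⊕ 1) ⊗ (x ⊕ 1) ⊗ (x ⊕ 1) ⊗ (x ⊕ 6)
Answer: roots = 1 (mult 3), 6 (mult 1)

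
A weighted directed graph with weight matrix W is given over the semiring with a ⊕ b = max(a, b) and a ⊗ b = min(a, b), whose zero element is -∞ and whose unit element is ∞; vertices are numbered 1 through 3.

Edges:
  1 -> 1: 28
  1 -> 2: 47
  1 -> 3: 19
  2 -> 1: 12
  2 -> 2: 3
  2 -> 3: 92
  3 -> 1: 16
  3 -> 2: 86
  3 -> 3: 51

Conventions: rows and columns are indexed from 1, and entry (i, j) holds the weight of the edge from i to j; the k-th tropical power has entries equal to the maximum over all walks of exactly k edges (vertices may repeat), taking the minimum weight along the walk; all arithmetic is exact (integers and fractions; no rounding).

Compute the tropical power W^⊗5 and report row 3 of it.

W^⊗2:
  [28, 28, 47]
  [16, 86, 51]
  [16, 51, 86]
W^⊗3:
  [28, 47, 47]
  [16, 51, 86]
  [16, 86, 51]
W^⊗4:
  [28, 47, 47]
  [16, 86, 51]
  [16, 51, 86]
W^⊗5:
  [28, 47, 47]
  [16, 51, 86]
  [16, 86, 51]
Answer: row 3 of W^⊗5 = [16, 86, 51]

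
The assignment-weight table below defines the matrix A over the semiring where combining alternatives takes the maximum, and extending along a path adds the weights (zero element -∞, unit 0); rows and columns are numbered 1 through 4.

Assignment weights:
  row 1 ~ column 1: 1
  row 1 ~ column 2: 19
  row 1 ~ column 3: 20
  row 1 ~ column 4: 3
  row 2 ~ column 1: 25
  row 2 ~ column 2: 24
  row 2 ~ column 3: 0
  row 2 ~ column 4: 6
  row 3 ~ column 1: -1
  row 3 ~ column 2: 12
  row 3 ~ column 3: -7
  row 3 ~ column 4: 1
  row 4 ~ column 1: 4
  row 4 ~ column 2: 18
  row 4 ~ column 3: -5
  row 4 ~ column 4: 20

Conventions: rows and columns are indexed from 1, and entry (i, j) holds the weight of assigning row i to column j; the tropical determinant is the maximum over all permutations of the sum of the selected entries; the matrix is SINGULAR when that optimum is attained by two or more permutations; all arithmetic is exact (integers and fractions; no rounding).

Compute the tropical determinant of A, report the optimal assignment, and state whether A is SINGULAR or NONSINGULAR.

σ = (1, 2, 3, 4): 1 + 24 + (-7) + 20 = 38
σ = (1, 2, 4, 3): 1 + 24 + 1 + (-5) = 21
σ = (1, 3, 2, 4): 1 + 0 + 12 + 20 = 33
σ = (1, 3, 4, 2): 1 + 0 + 1 + 18 = 20
σ = (1, 4, 2, 3): 1 + 6 + 12 + (-5) = 14
σ = (1, 4, 3, 2): 1 + 6 + (-7) + 18 = 18
σ = (2, 1, 3, 4): 19 + 25 + (-7) + 20 = 57
σ = (2, 1, 4, 3): 19 + 25 + 1 + (-5) = 40
σ = (2, 3, 1, 4): 19 + 0 + (-1) + 20 = 38
σ = (2, 3, 4, 1): 19 + 0 + 1 + 4 = 24
σ = (2, 4, 1, 3): 19 + 6 + (-1) + (-5) = 19
σ = (2, 4, 3, 1): 19 + 6 + (-7) + 4 = 22
σ = (3, 1, 2, 4): 20 + 25 + 12 + 20 = 77
σ = (3, 1, 4, 2): 20 + 25 + 1 + 18 = 64
σ = (3, 2, 1, 4): 20 + 24 + (-1) + 20 = 63
σ = (3, 2, 4, 1): 20 + 24 + 1 + 4 = 49
σ = (3, 4, 1, 2): 20 + 6 + (-1) + 18 = 43
σ = (3, 4, 2, 1): 20 + 6 + 12 + 4 = 42
σ = (4, 1, 2, 3): 3 + 25 + 12 + (-5) = 35
σ = (4, 1, 3, 2): 3 + 25 + (-7) + 18 = 39
σ = (4, 2, 1, 3): 3 + 24 + (-1) + (-5) = 21
σ = (4, 2, 3, 1): 3 + 24 + (-7) + 4 = 24
σ = (4, 3, 1, 2): 3 + 0 + (-1) + 18 = 20
σ = (4, 3, 2, 1): 3 + 0 + 12 + 4 = 19
Optimal value attained by: σ = (3, 1, 2, 4).
Answer: det⊕(A) = 77; verdict: NONSINGULAR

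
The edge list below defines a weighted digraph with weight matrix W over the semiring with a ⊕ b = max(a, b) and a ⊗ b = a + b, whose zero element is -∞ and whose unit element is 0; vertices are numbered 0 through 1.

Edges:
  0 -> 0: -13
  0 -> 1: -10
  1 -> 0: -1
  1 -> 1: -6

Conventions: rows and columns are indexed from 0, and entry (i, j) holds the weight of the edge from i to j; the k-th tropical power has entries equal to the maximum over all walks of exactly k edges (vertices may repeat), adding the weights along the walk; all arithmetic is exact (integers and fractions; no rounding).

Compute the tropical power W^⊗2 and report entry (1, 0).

W^⊗2:
  [-11, -16]
  [-7, -11]
Key observation: the optimum is the walk 1->1->0, with weight (-6) + (-1) = -7.
Optimal value attained by: walk 1->1->0.
Answer: (W^⊗2)[1][0] = -7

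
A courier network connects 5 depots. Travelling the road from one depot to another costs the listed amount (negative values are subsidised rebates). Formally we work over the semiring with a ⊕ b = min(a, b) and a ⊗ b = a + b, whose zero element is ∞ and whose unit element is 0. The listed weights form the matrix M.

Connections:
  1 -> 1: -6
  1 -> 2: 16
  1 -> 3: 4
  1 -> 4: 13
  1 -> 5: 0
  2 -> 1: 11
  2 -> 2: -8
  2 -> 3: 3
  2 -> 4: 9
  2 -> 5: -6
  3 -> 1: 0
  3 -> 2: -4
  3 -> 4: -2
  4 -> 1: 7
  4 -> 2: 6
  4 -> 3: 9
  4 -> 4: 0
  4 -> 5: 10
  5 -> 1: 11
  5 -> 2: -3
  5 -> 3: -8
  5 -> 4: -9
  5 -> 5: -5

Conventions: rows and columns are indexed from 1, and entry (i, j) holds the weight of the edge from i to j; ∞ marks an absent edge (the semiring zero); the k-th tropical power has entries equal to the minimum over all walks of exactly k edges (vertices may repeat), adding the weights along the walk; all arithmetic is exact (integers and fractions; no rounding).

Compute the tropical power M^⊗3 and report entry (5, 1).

M^⊗2:
  [-12, -3, -8, -9, -6]
  [3, -16, -14, -15, -14]
  [-6, -12, -1, -2, -10]
  [1, -2, 2, 0, 0]
  [-8, -12, -13, -14, -10]
M^⊗3:
  [-18, -12, -14, -15, -12]
  [-14, -24, -22, -23, -22]
  [-12, -20, -18, -19, -18]
  [-5, -10, -8, -9, -8]
  [-14, -20, -18, -19, -18]
Key observation: the optimum is the walk 5->3->1->1, with weight (-8) + 0 + (-6) = -14.
Optimal value attained by: walk 5->3->1->1.
Answer: (M^⊗3)[5][1] = -14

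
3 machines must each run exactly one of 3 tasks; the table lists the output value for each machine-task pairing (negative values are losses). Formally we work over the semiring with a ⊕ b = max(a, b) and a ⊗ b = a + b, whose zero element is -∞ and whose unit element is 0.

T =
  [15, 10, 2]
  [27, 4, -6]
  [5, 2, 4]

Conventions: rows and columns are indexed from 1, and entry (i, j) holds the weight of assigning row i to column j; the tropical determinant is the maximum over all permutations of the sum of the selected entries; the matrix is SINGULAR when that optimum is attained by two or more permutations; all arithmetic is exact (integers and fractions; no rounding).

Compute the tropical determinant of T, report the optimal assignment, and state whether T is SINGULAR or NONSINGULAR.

σ = (1, 2, 3): 15 + 4 + 4 = 23
σ = (1, 3, 2): 15 + (-6) + 2 = 11
σ = (2, 1, 3): 10 + 27 + 4 = 41
σ = (2, 3, 1): 10 + (-6) + 5 = 9
σ = (3, 1, 2): 2 + 27 + 2 = 31
σ = (3, 2, 1): 2 + 4 + 5 = 11
Optimal value attained by: σ = (2, 1, 3).
Answer: det⊕(T) = 41; verdict: NONSINGULAR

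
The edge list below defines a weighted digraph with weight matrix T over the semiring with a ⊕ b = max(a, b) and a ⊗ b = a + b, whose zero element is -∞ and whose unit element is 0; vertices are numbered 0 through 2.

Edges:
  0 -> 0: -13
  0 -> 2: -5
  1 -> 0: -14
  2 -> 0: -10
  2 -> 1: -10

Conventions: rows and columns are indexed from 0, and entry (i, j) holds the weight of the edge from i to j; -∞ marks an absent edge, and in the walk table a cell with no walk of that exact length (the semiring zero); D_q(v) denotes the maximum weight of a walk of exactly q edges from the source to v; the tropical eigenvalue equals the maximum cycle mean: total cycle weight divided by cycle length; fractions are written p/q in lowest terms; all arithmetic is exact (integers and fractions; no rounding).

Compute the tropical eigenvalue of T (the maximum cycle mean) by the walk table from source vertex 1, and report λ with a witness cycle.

q=0: [-∞, 0, -∞]
q=1: [-14, -∞, -∞]
q=2: [-27, -∞, -19]
q=3: [-29, -29, -32]
Optimal cycle mean attained by: cycle 0->2->0, total (-5) + (-10), length 2.
Answer: λ = -15/2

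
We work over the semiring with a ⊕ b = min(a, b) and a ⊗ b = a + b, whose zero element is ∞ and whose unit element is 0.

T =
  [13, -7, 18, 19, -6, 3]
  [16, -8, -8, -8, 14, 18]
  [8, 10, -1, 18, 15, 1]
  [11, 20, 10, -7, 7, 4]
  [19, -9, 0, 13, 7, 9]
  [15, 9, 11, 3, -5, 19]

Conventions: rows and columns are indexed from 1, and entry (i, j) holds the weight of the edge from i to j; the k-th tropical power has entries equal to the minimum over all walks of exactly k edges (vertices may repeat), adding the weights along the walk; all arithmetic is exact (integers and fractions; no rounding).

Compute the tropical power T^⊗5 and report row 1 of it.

T^⊗2:
  [9, -15, -15, -15, -2, 3]
  [0, -16, -16, -16, -1, -7]
  [7, 1, -2, 2, -4, 0]
  [4, -2, 3, -14, -1, -3]
  [7, -17, -17, -17, 4, 1]
  [14, -14, -5, -4, 2, 4]
T^⊗3:
  [-7, -23, -23, -23, -8, -14]
  [-8, -24, -24, -24, -12, -15]
  [6, -13, -7, -7, -5, -1]
  [-3, -10, -10, -21, -8, -10]
  [-9, -25, -25, -25, -10, -16]
  [2, -22, -22, -22, -1, -4]
T^⊗4:
  [-15, -31, -31, -31, -19, -22]
  [-16, -32, -32, -32, -20, -23]
  [1, -21, -21, -21, -6, -6]
  [-10, -18, -18, -28, -15, -17]
  [-17, -33, -33, -33, -21, -24]
  [-14, -30, -30, -30, -15, -21]
T^⊗5:
  [-23, -39, -39, -39, -27, -30]
  [-24, -40, -40, -40, -28, -31]
  [-13, -29, -29, -29, -14, -20]
  [-17, -26, -26, -35, -22, -24]
  [-25, -41, -41, -41, -29, -32]
  [-22, -38, -38, -38, -26, -29]
Answer: row 1 of T^⊗5 = [-23, -39, -39, -39, -27, -30]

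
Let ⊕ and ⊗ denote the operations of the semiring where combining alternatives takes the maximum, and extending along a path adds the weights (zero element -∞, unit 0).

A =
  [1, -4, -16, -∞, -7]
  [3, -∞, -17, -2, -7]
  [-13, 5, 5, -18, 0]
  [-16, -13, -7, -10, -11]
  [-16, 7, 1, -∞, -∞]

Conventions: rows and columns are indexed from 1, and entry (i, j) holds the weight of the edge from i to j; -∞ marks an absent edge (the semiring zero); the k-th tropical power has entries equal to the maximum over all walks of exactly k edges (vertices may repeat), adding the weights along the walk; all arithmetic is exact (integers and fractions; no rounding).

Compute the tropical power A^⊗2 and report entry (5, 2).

A^⊗2:
  [2, 0, -6, -6, -6]
  [4, 0, -6, -12, -4]
  [8, 10, 10, 3, 5]
  [-10, -2, -2, -15, -7]
  [10, 6, 6, 5, 1]
Key observation: the optimum is the walk 5->3->2, with weight 1 + 5 = 6.
Optimal value attained by: walk 5->3->2.
Answer: (A^⊗2)[5][2] = 6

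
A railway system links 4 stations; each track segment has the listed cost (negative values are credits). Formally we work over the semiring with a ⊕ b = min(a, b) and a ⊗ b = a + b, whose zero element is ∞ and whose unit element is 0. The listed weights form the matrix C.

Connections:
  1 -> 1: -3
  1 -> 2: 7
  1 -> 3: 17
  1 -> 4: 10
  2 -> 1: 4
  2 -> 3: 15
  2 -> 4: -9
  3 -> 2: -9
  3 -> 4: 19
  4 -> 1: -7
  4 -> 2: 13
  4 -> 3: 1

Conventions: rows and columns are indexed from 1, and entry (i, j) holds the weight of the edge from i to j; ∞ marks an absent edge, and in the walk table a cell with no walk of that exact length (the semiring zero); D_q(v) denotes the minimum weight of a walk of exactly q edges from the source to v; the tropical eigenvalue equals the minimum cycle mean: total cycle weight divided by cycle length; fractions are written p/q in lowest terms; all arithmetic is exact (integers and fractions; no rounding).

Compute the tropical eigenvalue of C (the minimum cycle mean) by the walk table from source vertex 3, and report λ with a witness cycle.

q=0: [∞, ∞, 0, ∞]
q=1: [∞, -9, ∞, 19]
q=2: [-5, 32, 6, -18]
q=3: [-25, -5, -17, 5]
q=4: [-28, -26, -8, -15]
Optimal cycle mean attained by: cycle 2->4->3->2, total (-9) + 1 + (-9), length 3.
Answer: λ = -17/3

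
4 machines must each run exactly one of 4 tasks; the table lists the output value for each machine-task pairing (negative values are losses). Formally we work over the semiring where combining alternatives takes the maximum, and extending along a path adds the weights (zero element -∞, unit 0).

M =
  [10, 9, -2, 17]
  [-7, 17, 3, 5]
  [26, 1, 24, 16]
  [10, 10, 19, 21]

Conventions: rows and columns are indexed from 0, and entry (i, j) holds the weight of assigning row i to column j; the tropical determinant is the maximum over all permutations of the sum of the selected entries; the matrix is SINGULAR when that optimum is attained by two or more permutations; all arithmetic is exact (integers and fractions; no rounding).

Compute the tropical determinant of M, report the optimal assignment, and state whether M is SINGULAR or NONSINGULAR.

σ = (0, 1, 2, 3): 10 + 17 + 24 + 21 = 72
σ = (0, 1, 3, 2): 10 + 17 + 16 + 19 = 62
σ = (0, 2, 1, 3): 10 + 3 + 1 + 21 = 35
σ = (0, 2, 3, 1): 10 + 3 + 16 + 10 = 39
σ = (0, 3, 1, 2): 10 + 5 + 1 + 19 = 35
σ = (0, 3, 2, 1): 10 + 5 + 24 + 10 = 49
σ = (1, 0, 2, 3): 9 + (-7) + 24 + 21 = 47
σ = (1, 0, 3, 2): 9 + (-7) + 16 + 19 = 37
σ = (1, 2, 0, 3): 9 + 3 + 26 + 21 = 59
σ = (1, 2, 3, 0): 9 + 3 + 16 + 10 = 38
σ = (1, 3, 0, 2): 9 + 5 + 26 + 19 = 59
σ = (1, 3, 2, 0): 9 + 5 + 24 + 10 = 48
σ = (2, 0, 1, 3): (-2) + (-7) + 1 + 21 = 13
σ = (2, 0, 3, 1): (-2) + (-7) + 16 + 10 = 17
σ = (2, 1, 0, 3): (-2) + 17 + 26 + 21 = 62
σ = (2, 1, 3, 0): (-2) + 17 + 16 + 10 = 41
σ = (2, 3, 0, 1): (-2) + 5 + 26 + 10 = 39
σ = (2, 3, 1, 0): (-2) + 5 + 1 + 10 = 14
σ = (3, 0, 1, 2): 17 + (-7) + 1 + 19 = 30
σ = (3, 0, 2, 1): 17 + (-7) + 24 + 10 = 44
σ = (3, 1, 0, 2): 17 + 17 + 26 + 19 = 79
σ = (3, 1, 2, 0): 17 + 17 + 24 + 10 = 68
σ = (3, 2, 0, 1): 17 + 3 + 26 + 10 = 56
σ = (3, 2, 1, 0): 17 + 3 + 1 + 10 = 31
Optimal value attained by: σ = (3, 1, 0, 2).
Answer: det⊕(M) = 79; verdict: NONSINGULAR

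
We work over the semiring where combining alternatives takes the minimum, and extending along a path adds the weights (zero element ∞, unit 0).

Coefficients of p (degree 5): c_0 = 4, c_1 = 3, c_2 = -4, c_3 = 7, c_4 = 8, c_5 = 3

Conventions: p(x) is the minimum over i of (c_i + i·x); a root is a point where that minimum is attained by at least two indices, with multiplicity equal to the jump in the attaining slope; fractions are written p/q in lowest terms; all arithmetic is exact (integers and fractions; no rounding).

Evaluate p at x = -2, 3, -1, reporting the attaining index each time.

p(-2) = min(4+0·(-2)=4, 3+1·(-2)=1, -4+2·(-2)=-8, 7+3·(-2)=1, 8+4·(-2)=0, 3+5·(-2)=-7) = -8 (attained by i=2)
p(3) = min(4+0·3=4, 3+1·3=6, -4+2·3=2, 7+3·3=16, 8+4·3=20, 3+5·3=18) = 2 (attained by i=2)
p(-1) = min(4+0·(-1)=4, 3+1·(-1)=2, -4+2·(-1)=-6, 7+3·(-1)=4, 8+4·(-1)=4, 3+5·(-1)=-2) = -6 (attained by i=2)
Answer: p(-2) = -8; p(3) = 2; p(-1) = -6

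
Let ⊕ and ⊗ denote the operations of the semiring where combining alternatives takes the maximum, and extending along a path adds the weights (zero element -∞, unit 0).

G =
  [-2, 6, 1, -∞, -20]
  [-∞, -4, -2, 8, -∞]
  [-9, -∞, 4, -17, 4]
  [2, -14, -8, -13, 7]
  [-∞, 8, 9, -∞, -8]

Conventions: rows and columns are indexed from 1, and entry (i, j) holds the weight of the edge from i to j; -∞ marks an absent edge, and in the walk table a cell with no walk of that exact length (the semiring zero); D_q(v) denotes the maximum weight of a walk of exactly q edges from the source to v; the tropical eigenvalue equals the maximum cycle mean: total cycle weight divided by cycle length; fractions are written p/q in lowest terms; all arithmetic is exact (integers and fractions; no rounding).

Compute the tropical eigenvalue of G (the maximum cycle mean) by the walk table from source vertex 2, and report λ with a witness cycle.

q=0: [-∞, 0, -∞, -∞, -∞]
q=1: [-∞, -4, -2, 8, -∞]
q=2: [10, -6, 2, 4, 15]
q=3: [8, 23, 24, 2, 11]
q=4: [15, 19, 28, 31, 28]
q=5: [33, 36, 37, 27, 38]
Optimal cycle mean attained by: cycle 2->4->5->2, total 8 + 7 + 8, length 3.
Answer: λ = 23/3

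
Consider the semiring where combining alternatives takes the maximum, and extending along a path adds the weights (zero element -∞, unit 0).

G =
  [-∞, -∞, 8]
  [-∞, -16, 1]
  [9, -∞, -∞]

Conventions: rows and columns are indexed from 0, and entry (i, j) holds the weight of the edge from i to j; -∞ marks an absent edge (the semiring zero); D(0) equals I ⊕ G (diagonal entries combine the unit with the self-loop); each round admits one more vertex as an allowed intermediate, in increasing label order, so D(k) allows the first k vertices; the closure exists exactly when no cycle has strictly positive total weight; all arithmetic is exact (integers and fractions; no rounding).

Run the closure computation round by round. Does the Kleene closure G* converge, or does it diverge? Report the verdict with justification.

D(0):
  [0, -∞, 8]
  [-∞, 0, 1]
  [9, -∞, 0]
Detection: at round 1, diagonal entry (2, 2) turns strictly positive.
Key observation: the cycle 2->0->2 has total weight 9 + 8, which is strictly positive.
Answer: DIVERGES — positive cycle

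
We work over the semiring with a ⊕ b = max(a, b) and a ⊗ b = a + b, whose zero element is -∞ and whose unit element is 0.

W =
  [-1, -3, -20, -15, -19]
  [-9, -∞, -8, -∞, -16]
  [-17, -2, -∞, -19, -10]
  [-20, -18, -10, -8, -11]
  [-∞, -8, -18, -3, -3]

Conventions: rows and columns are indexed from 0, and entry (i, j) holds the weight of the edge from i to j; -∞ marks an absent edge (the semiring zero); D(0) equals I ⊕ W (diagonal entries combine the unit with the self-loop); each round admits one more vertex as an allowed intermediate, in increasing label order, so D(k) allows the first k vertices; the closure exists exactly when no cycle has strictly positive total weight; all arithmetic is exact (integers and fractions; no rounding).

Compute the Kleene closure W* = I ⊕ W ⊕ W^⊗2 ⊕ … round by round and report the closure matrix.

D(0):
  [0, -3, -20, -15, -19]
  [-9, 0, -8, -∞, -16]
  [-17, -2, 0, -19, -10]
  [-20, -18, -10, 0, -11]
  [-∞, -8, -18, -3, 0]
D(1):
  [0, -3, -20, -15, -19]
  [-9, 0, -8, -24, -16]
  [-17, -2, 0, -19, -10]
  [-20, -18, -10, 0, -11]
  [-∞, -8, -18, -3, 0]
D(2):
  [0, -3, -11, -15, -19]
  [-9, 0, -8, -24, -16]
  [-11, -2, 0, -19, -10]
  [-20, -18, -10, 0, -11]
  [-17, -8, -16, -3, 0]
D(3):
  [0, -3, -11, -15, -19]
  [-9, 0, -8, -24, -16]
  [-11, -2, 0, -19, -10]
  [-20, -12, -10, 0, -11]
  [-17, -8, -16, -3, 0]
D(4):
  [0, -3, -11, -15, -19]
  [-9, 0, -8, -24, -16]
  [-11, -2, 0, -19, -10]
  [-20, -12, -10, 0, -11]
  [-17, -8, -13, -3, 0]
D(5):
  [0, -3, -11, -15, -19]
  [-9, 0, -8, -19, -16]
  [-11, -2, 0, -13, -10]
  [-20, -12, -10, 0, -11]
  [-17, -8, -13, -3, 0]
Answer: W* = [[0, -3, -11, -15, -19], [-9, 0, -8, -19, -16], [-11, -2, 0, -13, -10], [-20, -12, -10, 0, -11], [-17, -8, -13, -3, 0]]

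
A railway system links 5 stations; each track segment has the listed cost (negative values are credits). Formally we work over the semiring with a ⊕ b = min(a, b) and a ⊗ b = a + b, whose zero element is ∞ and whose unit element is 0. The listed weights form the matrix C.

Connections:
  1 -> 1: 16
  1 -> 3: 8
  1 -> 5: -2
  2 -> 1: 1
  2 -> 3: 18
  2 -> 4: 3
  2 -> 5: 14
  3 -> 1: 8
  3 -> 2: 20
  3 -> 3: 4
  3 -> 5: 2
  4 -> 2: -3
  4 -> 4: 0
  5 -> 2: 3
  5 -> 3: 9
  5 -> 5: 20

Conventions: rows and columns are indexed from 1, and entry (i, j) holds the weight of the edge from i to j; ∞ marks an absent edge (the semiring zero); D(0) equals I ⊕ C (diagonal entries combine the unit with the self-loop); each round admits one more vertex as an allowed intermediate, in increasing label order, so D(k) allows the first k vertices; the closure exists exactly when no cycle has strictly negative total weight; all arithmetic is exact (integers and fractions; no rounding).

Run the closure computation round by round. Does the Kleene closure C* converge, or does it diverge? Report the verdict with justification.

D(0):
  [0, ∞, 8, ∞, -2]
  [1, 0, 18, 3, 14]
  [8, 20, 0, ∞, 2]
  [∞, -3, ∞, 0, ∞]
  [∞, 3, 9, ∞, 0]
D(1):
  [0, ∞, 8, ∞, -2]
  [1, 0, 9, 3, -1]
  [8, 20, 0, ∞, 2]
  [∞, -3, ∞, 0, ∞]
  [∞, 3, 9, ∞, 0]
D(2):
  [0, ∞, 8, ∞, -2]
  [1, 0, 9, 3, -1]
  [8, 20, 0, 23, 2]
  [-2, -3, 6, 0, -4]
  [4, 3, 9, 6, 0]
D(3):
  [0, 28, 8, 31, -2]
  [1, 0, 9, 3, -1]
  [8, 20, 0, 23, 2]
  [-2, -3, 6, 0, -4]
  [4, 3, 9, 6, 0]
D(4):
  [0, 28, 8, 31, -2]
  [1, 0, 9, 3, -1]
  [8, 20, 0, 23, 2]
  [-2, -3, 6, 0, -4]
  [4, 3, 9, 6, 0]
D(5):
  [0, 1, 7, 4, -2]
  [1, 0, 8, 3, -1]
  [6, 5, 0, 8, 2]
  [-2, -3, 5, 0, -4]
  [4, 3, 9, 6, 0]
Key observation: every diagonal entry stays at the unit through all rounds, so no improving cycle exists.
Answer: CONVERGES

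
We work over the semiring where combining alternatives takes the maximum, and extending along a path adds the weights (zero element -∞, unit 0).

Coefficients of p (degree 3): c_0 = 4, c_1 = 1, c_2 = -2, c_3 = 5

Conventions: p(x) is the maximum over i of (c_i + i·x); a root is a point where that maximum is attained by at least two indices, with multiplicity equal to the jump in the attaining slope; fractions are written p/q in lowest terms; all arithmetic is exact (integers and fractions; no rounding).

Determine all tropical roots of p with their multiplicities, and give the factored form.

hull edge (i=0, c=4) to (i=3, c=5): slope 1/3, span 3
Factored form: p(x) = 5 ⊗ (x ⊕ (-1/3)) ⊗ (x ⊕ (-1/3)) ⊗ (x ⊕ (-1/3))
Answer: roots = -1/3 (mult 3)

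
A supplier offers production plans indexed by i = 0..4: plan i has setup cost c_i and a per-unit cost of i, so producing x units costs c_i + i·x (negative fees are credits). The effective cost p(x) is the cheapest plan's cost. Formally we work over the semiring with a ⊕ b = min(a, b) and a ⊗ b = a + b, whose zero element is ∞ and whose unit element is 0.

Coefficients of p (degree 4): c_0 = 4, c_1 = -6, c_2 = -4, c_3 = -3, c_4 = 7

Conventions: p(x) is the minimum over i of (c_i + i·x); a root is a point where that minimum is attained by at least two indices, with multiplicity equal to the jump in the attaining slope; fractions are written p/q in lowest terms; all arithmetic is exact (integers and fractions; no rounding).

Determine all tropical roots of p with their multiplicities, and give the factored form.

hull edge (i=0, c=4) to (i=1, c=-6): slope -10, span 1
hull edge (i=1, c=-6) to (i=3, c=-3): slope 3/2, span 2
hull edge (i=3, c=-3) to (i=4, c=7): slope 10, span 1
Factored form: p(x) = 7 ⊗ (x ⊕ (-10)) ⊗ (x ⊕ (-3/2)) ⊗ (x ⊕ (-3/2)) ⊗ (x ⊕ 10)
Answer: roots = -10 (mult 1), -3/2 (mult 2), 10 (mult 1)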